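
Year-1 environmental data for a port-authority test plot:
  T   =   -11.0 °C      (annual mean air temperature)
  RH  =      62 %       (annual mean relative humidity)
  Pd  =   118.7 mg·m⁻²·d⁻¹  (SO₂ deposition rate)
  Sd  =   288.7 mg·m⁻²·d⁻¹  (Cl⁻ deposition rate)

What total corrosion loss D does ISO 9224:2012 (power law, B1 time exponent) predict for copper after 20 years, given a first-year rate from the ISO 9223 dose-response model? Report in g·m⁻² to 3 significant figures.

D(20) = 20.3 g·m⁻²

copper: f(T) = +0.126·(T−10) [T≤10 °C] = -2.6460
  SO₂ term: 0.0053·118.7^0.26·exp(0.059·62-2.6460) = 0.05048
  Sd branch = 0.01025·Sd^0.27·e^(0.036·RH+0.049·T) = 0.2572 μm/a
  sum: 0.05048 + 0.2572 → r_corr = 0.3077 μm/a
Power-law: D(20) = r_corr · 20^0.667
  D(20) = 0.3077 × 20^0.667 = 0.3077 × 7.375 = 2.269 μm
  Mass loss = 2.269 μm × 8.96 g/cm³ = 20.33 g·m⁻²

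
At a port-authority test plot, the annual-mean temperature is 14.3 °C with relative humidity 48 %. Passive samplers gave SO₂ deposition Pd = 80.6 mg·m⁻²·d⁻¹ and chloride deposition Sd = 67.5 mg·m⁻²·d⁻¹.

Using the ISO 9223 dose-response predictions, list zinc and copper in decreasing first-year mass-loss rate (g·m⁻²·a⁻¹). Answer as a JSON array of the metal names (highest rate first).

zinc: T>10 °C ⇒ hinge -0.071·(14.3−10) = -0.3053
  sulphur-dioxide contribution → 0.5966 μm/a
  chloride contribution → 0.9559 μm/a
  ⇒ r_corr(zinc) = 1.552 μm/a
  mass loss = 1.552 μm/a × 7.14 g/cm³ = 11.08 g·m⁻²·a⁻¹
copper: temperature factor f = -0.080·(4.3) = -0.3440
  sulphur-dioxide contribution → 0.1997 μm/a
  chloride contribution → 0.3626 μm/a
  ⇒ r_corr(copper) = 0.5623 μm/a
  mass loss = 0.5623 μm/a × 8.96 g/cm³ = 5.038 g·m⁻²·a⁻¹
Ordering by g·m⁻²·a⁻¹: zinc (11.1) > copper (5.04)

["zinc", "copper"]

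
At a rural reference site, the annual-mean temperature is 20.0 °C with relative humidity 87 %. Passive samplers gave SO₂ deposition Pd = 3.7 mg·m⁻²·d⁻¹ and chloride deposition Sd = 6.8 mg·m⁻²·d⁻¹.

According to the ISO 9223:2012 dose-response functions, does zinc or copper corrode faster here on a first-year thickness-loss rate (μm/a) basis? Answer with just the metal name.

copper

zinc: f(T) = -0.071·(T−10) [T>10 °C] = -0.7100
  SO₂ term: 0.0129·3.7^0.44·exp(0.046·87-0.7100) = 0.617
  Sd branch = 0.0175·Sd^0.57·e^(0.008·RH+0.085·T) = 0.573 μm/a
  r_corr = 0.617 + 0.573 = 1.19 μm/a
copper: T>10 °C ⇒ hinge -0.080·(20.0−10) = -0.8000
  SO₂ term: 0.0053·3.7^0.26·exp(0.059·87-0.8000) = 0.5673
  Sd branch = 0.01025·Sd^0.27·e^(0.036·RH+0.049·T) = 1.05 μm/a
  sum: 0.5673 + 1.05 → r_corr = 1.618 μm/a
Ordering by μm/a: copper (1.62) > zinc (1.19)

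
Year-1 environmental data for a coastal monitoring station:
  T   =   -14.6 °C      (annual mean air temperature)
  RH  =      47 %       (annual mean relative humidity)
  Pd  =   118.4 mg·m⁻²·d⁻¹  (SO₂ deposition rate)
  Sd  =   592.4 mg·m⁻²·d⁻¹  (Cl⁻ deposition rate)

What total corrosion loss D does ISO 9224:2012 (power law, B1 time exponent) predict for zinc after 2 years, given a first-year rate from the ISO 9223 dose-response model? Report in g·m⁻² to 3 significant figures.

D(2) = 8.03 g·m⁻²

zinc: T≤10 °C ⇒ hinge +0.038·(-14.6−10) = -0.9348
  SO₂ term: 0.0129·118.4^0.44·exp(0.046·47-0.9348) = 0.3596
  Cl⁻ term: 0.0175·592.4^0.57·exp(0.008·47+0.085·-14.6) = 0.2804
  r_corr = 0.3596 + 0.2804 = 0.64 μm/a
Power-law: D(2) = r_corr · 2^0.813
  D(2) = 0.64 × 2^0.813 = 0.64 × 1.757 = 1.124 μm
  Mass loss = 1.124 μm × 7.14 g/cm³ = 8.028 g·m⁻²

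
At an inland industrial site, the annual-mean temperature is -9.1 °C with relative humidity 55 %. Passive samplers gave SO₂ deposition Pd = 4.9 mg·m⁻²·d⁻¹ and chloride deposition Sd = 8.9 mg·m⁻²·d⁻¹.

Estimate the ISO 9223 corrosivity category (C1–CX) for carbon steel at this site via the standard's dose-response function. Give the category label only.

carbon steel: T≤10 °C ⇒ hinge +0.150·(-9.1−10) = -2.8650
  SO₂ term: 1.77·4.9^0.52·exp(0.02·55-2.8650) = 0.6924
  Cl⁻ term: 0.102·8.9^0.62·exp(0.033·55+0.04·-9.1) = 1.688
  sum: 0.6924 + 1.688 → r_corr = 2.38 μm/a
2.38 μm/a falls in (1.3, 25] for carbon steel → category C2

C2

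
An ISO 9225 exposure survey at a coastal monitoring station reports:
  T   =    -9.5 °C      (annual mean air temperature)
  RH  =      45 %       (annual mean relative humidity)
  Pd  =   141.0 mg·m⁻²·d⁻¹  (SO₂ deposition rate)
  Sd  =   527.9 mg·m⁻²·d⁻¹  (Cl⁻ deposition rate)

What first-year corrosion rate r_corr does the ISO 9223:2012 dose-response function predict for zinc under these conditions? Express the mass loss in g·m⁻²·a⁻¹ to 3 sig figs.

r_corr = 5.92 g·m⁻²·a⁻¹

zinc: f(T) = +0.038·(T−10) [T≤10 °C] = -0.7410
  sulphur-dioxide contribution → 0.43 μm/a
  chloride contribution → 0.3986 μm/a
  ⇒ r_corr(zinc) = 0.8286 μm/a
Convert to mass loss: 0.8286 μm/a × 7.14 g/cm³ = 5.916 g·m⁻²·a⁻¹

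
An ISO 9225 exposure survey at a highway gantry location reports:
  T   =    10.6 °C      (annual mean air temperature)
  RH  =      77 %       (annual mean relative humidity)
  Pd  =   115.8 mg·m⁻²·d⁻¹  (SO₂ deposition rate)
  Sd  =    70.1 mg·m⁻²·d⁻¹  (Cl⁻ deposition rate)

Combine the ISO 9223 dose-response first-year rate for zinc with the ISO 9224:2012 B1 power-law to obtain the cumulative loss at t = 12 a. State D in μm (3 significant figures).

zinc: f(T) = -0.071·(T−10) [T>10 °C] = -0.0426
  SO₂ term: 0.0129·115.8^0.44·exp(0.046·77-0.0426) = 3.455
  Cl⁻ term: 0.0175·70.1^0.57·exp(0.008·77+0.085·10.6) = 0.8993
  sum: 3.455 + 0.8993 → r_corr = 4.354 μm/a
Long-term exponent b (ISO 9224 Table 2, B1) = 0.813
  D(12) = 4.354 × 12^0.813 = 4.354 × 7.54 = 32.83 μm

D(12) = 32.8 μm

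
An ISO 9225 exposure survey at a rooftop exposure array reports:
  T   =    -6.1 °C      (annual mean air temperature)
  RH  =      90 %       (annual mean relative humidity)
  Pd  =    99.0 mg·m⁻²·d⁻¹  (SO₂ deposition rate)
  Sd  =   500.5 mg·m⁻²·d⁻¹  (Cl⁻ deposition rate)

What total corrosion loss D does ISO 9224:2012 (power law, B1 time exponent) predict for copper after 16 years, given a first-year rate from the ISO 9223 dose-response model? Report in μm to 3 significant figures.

copper: f(T) = +0.126·(T−10) [T≤10 °C] = -2.0286
  Pd branch = 0.0053·Pd^0.26·e^(0.059·RH+f) = 0.4658 μm/a
  Cl⁻ term: 0.01025·500.5^0.27·exp(0.036·90+0.049·-6.1) = 1.04
  sum: 0.4658 + 1.04 → r_corr = 1.505 μm/a
Long-term exponent b (ISO 9224 Table 2, B1) = 0.667
  D(16) = 1.505 × 16^0.667 = 1.505 × 6.355 = 9.568 μm

D(16) = 9.57 μm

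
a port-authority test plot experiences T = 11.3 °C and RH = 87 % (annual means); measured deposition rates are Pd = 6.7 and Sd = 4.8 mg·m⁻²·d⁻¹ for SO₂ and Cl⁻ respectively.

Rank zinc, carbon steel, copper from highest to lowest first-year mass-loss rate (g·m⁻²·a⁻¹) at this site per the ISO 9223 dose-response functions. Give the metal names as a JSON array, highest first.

["carbon steel", "copper", "zinc"]

zinc: T>10 °C ⇒ hinge -0.071·(11.3−10) = -0.0923
  SO₂ term: 0.0129·6.7^0.44·exp(0.046·87-0.0923) = 1.486
  Sd branch = 0.0175·Sd^0.57·e^(0.008·RH+0.085·T) = 0.2243 μm/a
  sum: 1.486 + 0.2243 → r_corr = 1.71 μm/a
  mass loss = 1.71 μm/a × 7.14 g/cm³ = 12.21 g·m⁻²·a⁻¹
carbon steel: temperature factor f = -0.054·(1.3) = -0.0702
  SO₂ term: 1.77·6.7^0.52·exp(0.02·87-0.0702) = 25.28
  Cl⁻ term: 0.102·4.8^0.62·exp(0.033·87+0.04·11.3) = 7.484
  r_corr = 25.28 + 7.484 = 32.76 μm/a
  mass loss = 32.76 μm/a × 7.85 g/cm³ = 257.2 g·m⁻²·a⁻¹
copper: f(T) = -0.080·(T−10) [T>10 °C] = -0.1040
  SO₂ term: 0.0053·6.7^0.26·exp(0.059·87-0.1040) = 1.328
  Sd branch = 0.01025·Sd^0.27·e^(0.036·RH+0.049·T) = 0.6242 μm/a
  r_corr = 1.328 + 0.6242 = 1.952 μm/a
  mass loss = 1.952 μm/a × 8.96 g/cm³ = 17.49 g·m⁻²·a⁻¹
Ordering by g·m⁻²·a⁻¹: carbon steel (257) > copper (17.5) > zinc (12.2)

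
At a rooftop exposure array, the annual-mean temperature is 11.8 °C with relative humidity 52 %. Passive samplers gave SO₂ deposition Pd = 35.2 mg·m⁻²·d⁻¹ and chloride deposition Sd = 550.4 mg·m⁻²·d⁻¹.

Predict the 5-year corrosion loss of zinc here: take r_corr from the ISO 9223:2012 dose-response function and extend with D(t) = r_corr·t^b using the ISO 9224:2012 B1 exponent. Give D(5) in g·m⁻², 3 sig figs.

zinc: f(T) = -0.071·(T−10) [T>10 °C] = -0.1278
  sulphur-dioxide contribution → 0.5948 μm/a
  chloride contribution → 2.639 μm/a
  ⇒ r_corr(zinc) = 3.234 μm/a
ISO 9224: D(t) = r_corr · t^b with b = 0.813 (zinc, B1)
  D(5) = 3.234 × 5^0.813 = 3.234 × 3.701 = 11.97 μm
  Mass loss = 11.97 μm × 7.14 g/cm³ = 85.45 g·m⁻²

D(5) = 85.5 g·m⁻²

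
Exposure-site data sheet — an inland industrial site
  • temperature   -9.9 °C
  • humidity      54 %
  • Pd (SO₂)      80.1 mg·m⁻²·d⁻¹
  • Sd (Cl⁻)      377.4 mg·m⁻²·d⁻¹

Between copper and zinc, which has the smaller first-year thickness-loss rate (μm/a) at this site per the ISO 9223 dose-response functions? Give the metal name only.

copper

copper: temperature factor f = +0.126·(-19.9) = -2.5074
  sulphur-dioxide contribution → 0.03265 μm/a
  chloride contribution → 0.2188 μm/a
  ⇒ r_corr(copper) = 0.2515 μm/a
zinc: f(T) = +0.038·(T−10) [T≤10 °C] = -0.7562
  sulphur-dioxide contribution → 0.4995 μm/a
  chloride contribution → 0.342 μm/a
  total first-year rate 0.8415 μm/a
Ordering by μm/a: zinc (0.841) > copper (0.251)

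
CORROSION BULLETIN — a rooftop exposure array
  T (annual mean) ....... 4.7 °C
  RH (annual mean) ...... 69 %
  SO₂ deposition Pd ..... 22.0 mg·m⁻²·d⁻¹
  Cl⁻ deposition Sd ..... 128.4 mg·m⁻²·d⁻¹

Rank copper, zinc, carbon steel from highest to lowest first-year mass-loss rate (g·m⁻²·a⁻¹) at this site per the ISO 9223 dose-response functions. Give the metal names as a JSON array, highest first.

["carbon steel", "zinc", "copper"]

copper: T≤10 °C ⇒ hinge +0.126·(4.7−10) = -0.6678
  Pd branch = 0.0053·Pd^0.26·e^(0.059·RH+f) = 0.3559 μm/a
  Sd branch = 0.01025·Sd^0.27·e^(0.036·RH+0.049·T) = 0.5739 μm/a
  r_corr = 0.3559 + 0.5739 = 0.9298 μm/a
  mass loss = 0.9298 μm/a × 8.96 g/cm³ = 8.331 g·m⁻²·a⁻¹
zinc: temperature factor f = +0.038·(-5.3) = -0.2014
  Pd branch = 0.0129·Pd^0.44·e^(0.046·RH+f) = 0.9823 μm/a
  Cl⁻ term: 0.0175·128.4^0.57·exp(0.008·69+0.085·4.7) = 0.7214
  sum: 0.9823 + 0.7214 → r_corr = 1.704 μm/a
  mass loss = 1.704 μm/a × 7.14 g/cm³ = 12.16 g·m⁻²·a⁻¹
carbon steel: f(T) = +0.150·(T−10) [T≤10 °C] = -0.7950
  SO₂ term: 1.77·22.0^0.52·exp(0.02·69-0.7950) = 15.85
  Sd branch = 0.102·Sd^0.62·e^(0.033·RH+0.04·T) = 24.35 μm/a
  sum: 15.85 + 24.35 → r_corr = 40.2 μm/a
  mass loss = 40.2 μm/a × 7.85 g/cm³ = 315.6 g·m⁻²·a⁻¹
Ordering by g·m⁻²·a⁻¹: carbon steel (316) > zinc (12.2) > copper (8.33)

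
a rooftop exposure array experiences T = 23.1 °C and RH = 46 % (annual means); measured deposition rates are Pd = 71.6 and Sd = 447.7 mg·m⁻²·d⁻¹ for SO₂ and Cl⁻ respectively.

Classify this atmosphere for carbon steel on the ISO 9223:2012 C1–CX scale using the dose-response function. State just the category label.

C4

carbon steel: temperature factor f = -0.054·(13.1) = -0.7074
  Pd branch = 1.77·Pd^0.52·e^(0.02·RH+f) = 20.18 μm/a
  Sd branch = 0.102·Sd^0.62·e^(0.033·RH+0.04·T) = 51.61 μm/a
  r_corr = 20.18 + 51.61 = 71.79 μm/a
Category bounds: 50…80 μm/a bracket r_corr ⇒ C4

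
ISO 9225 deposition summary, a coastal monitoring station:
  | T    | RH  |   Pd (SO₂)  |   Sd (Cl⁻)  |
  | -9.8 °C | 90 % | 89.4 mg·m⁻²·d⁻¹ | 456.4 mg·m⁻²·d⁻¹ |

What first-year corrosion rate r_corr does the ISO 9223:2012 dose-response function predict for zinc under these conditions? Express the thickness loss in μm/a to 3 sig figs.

zinc: T≤10 °C ⇒ hinge +0.038·(-9.8−10) = -0.7524
  SO₂ term: 0.0129·89.4^0.44·exp(0.046·90-0.7524) = 2.757
  Sd branch = 0.0175·Sd^0.57·e^(0.008·RH+0.085·T) = 0.5126 μm/a
  sum: 2.757 + 0.5126 → r_corr = 3.269 μm/a

r_corr = 3.27 μm/a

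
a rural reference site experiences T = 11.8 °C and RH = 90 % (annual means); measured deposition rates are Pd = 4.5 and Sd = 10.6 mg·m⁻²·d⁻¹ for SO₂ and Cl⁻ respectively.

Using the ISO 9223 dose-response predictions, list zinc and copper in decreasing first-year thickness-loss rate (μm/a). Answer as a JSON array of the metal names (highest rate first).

["copper", "zinc"]

zinc: f(T) = -0.071·(T−10) [T>10 °C] = -0.1278
  sulphur-dioxide contribution → 1.382 μm/a
  chloride contribution → 0.3765 μm/a
  total first-year rate 1.758 μm/a
copper: temperature factor f = -0.080·(1.8) = -0.1440
  sulphur-dioxide contribution → 1.373 μm/a
  chloride contribution → 0.8826 μm/a
  total first-year rate 2.256 μm/a
Ordering by μm/a: copper (2.26) > zinc (1.76)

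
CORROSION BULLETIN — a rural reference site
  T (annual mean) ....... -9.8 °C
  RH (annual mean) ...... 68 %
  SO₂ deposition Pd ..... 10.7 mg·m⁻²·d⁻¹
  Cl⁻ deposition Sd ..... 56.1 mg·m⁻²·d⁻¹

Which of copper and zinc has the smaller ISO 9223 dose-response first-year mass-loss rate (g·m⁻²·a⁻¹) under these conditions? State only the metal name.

copper: temperature factor f = +0.126·(-19.8) = -2.4948
  SO₂ term: 0.0053·10.7^0.26·exp(0.059·68-2.4948) = 0.04475
  Cl⁻ term: 0.01025·56.1^0.27·exp(0.036·68+0.049·-9.8) = 0.2175
  r_corr = 0.04475 + 0.2175 = 0.2623 μm/a
  mass loss = 0.2623 μm/a × 8.96 g/cm³ = 2.35 g·m⁻²·a⁻¹
zinc: temperature factor f = +0.038·(-19.8) = -0.7524
  Pd branch = 0.0129·Pd^0.44·e^(0.046·RH+f) = 0.3938 μm/a
  Sd branch = 0.0175·Sd^0.57·e^(0.008·RH+0.085·T) = 0.1301 μm/a
  r_corr = 0.3938 + 0.1301 = 0.5239 μm/a
  mass loss = 0.5239 μm/a × 7.14 g/cm³ = 3.741 g·m⁻²·a⁻¹
Ordering by g·m⁻²·a⁻¹: zinc (3.74) > copper (2.35)

copper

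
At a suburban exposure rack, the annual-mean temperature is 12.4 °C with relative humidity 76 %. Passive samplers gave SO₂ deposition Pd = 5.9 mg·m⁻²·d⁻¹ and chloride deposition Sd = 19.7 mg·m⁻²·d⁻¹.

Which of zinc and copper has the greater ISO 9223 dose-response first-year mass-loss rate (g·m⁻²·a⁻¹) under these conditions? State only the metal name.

zinc: temperature factor f = -0.071·(2.4) = -0.1704
  SO₂ term: 0.0129·5.9^0.44·exp(0.046·76-0.1704) = 0.7835
  Sd branch = 0.0175·Sd^0.57·e^(0.008·RH+0.085·T) = 0.5043 μm/a
  sum: 0.7835 + 0.5043 → r_corr = 1.288 μm/a
  mass loss = 1.288 μm/a × 7.14 g/cm³ = 9.195 g·m⁻²·a⁻¹
copper: f(T) = -0.080·(T−10) [T>10 °C] = -0.1920
  SO₂ term: 0.0053·5.9^0.26·exp(0.059·76-0.1920) = 0.6147
  Sd branch = 0.01025·Sd^0.27·e^(0.036·RH+0.049·T) = 0.6491 μm/a
  sum: 0.6147 + 0.6491 → r_corr = 1.264 μm/a
  mass loss = 1.264 μm/a × 8.96 g/cm³ = 11.32 g·m⁻²·a⁻¹
Ordering by g·m⁻²·a⁻¹: copper (11.3) > zinc (9.2)

copper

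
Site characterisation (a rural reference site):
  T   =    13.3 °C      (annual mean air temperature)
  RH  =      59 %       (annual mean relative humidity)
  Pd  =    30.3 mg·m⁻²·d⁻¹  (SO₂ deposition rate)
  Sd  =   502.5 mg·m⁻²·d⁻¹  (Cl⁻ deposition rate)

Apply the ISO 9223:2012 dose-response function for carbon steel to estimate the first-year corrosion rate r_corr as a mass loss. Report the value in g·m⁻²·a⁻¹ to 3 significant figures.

r_corr = 675 g·m⁻²·a⁻¹

carbon steel: f(T) = -0.054·(T−10) [T>10 °C] = -0.1782
  Pd branch = 1.77·Pd^0.52·e^(0.02·RH+f) = 28.41 μm/a
  Cl⁻ term: 0.102·502.5^0.62·exp(0.033·59+0.04·13.3) = 57.53
  r_corr = 28.41 + 57.53 = 85.94 μm/a
Convert to mass loss: 85.94 μm/a × 7.85 g/cm³ = 674.6 g·m⁻²·a⁻¹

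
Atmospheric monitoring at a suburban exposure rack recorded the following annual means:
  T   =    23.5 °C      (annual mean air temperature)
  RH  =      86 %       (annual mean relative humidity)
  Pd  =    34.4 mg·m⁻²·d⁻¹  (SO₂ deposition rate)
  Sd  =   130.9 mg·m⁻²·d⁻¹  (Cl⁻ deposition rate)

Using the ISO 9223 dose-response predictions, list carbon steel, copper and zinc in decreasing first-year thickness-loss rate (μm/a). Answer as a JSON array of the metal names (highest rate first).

carbon steel: f(T) = -0.054·(T−10) [T>10 °C] = -0.7290
  Pd branch = 1.77·Pd^0.52·e^(0.02·RH+f) = 30.02 μm/a
  Cl⁻ term: 0.102·130.9^0.62·exp(0.033·86+0.04·23.5) = 91.59
  sum: 30.02 + 91.59 → r_corr = 121.6 μm/a
copper: f(T) = -0.080·(T−10) [T>10 °C] = -1.0800
  SO₂ term: 0.0053·34.4^0.26·exp(0.059·86-1.0800) = 0.7217
  Cl⁻ term: 0.01025·130.9^0.27·exp(0.036·86+0.049·23.5) = 2.673
  r_corr = 0.7217 + 2.673 = 3.394 μm/a
zinc: temperature factor f = -0.071·(13.5) = -0.9585
  Pd branch = 0.0129·Pd^0.44·e^(0.046·RH+f) = 1.226 μm/a
  Sd branch = 0.0175·Sd^0.57·e^(0.008·RH+0.085·T) = 4.13 μm/a
  sum: 1.226 + 4.13 → r_corr = 5.356 μm/a
Ordering by μm/a: carbon steel (122) > zinc (5.36) > copper (3.39)

["carbon steel", "zinc", "copper"]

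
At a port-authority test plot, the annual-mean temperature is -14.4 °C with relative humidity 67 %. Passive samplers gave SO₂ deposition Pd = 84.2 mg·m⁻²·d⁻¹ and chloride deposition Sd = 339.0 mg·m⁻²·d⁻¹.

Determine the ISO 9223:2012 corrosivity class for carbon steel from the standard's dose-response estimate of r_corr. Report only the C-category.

carbon steel: T≤10 °C ⇒ hinge +0.150·(-14.4−10) = -3.6600
  sulphur-dioxide contribution → 1.744 μm/a
  chloride contribution → 19.38 μm/a
  ⇒ r_corr(carbon steel) = 21.13 μm/a
21.1 μm/a falls in (1.3, 25] for carbon steel → category C2

C2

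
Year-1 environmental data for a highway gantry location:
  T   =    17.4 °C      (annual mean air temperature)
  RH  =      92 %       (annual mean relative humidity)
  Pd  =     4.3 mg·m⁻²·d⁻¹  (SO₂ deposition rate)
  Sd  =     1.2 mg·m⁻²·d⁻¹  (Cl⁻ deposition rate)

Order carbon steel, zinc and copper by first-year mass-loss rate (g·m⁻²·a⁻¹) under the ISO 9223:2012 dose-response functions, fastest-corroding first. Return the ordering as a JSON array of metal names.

carbon steel: f(T) = -0.054·(T−10) [T>10 °C] = -0.3996
  sulphur-dioxide contribution → 15.96 μm/a
  chloride contribution → 4.77 μm/a
  total first-year rate 20.73 μm/a
  mass loss = 20.73 μm/a × 7.85 g/cm³ = 162.7 g·m⁻²·a⁻¹
zinc: f(T) = -0.071·(T−10) [T>10 °C] = -0.5254
  sulphur-dioxide contribution → 0.9979 μm/a
  chloride contribution → 0.1779 μm/a
  total first-year rate 1.176 μm/a
  mass loss = 1.176 μm/a × 7.14 g/cm³ = 8.395 g·m⁻²·a⁻¹
copper: T>10 °C ⇒ hinge -0.080·(17.4−10) = -0.5920
  sulphur-dioxide contribution → 0.9755 μm/a
  chloride contribution → 0.6931 μm/a
  ⇒ r_corr(copper) = 1.669 μm/a
  mass loss = 1.669 μm/a × 8.96 g/cm³ = 14.95 g·m⁻²·a⁻¹
Ordering by g·m⁻²·a⁻¹: carbon steel (163) > copper (15) > zinc (8.39)

["carbon steel", "copper", "zinc"]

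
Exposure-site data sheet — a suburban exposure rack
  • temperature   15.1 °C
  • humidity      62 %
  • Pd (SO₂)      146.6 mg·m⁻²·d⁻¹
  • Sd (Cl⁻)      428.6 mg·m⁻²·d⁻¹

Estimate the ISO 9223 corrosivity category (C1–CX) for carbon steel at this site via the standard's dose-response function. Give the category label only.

C5

carbon steel: f(T) = -0.054·(T−10) [T>10 °C] = -0.2754
  sulphur-dioxide contribution → 62.13 μm/a
  chloride contribution → 61.85 μm/a
  ⇒ r_corr(carbon steel) = 124 μm/a
124 μm/a falls in (80, 200] for carbon steel → category C5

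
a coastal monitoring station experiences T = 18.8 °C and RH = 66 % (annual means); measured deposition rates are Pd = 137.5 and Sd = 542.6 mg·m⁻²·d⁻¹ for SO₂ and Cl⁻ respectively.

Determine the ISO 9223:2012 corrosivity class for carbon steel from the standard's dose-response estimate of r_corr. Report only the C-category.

C5

carbon steel: f(T) = -0.054·(T−10) [T>10 °C] = -0.4752
  Pd branch = 1.77·Pd^0.52·e^(0.02·RH+f) = 53.31 μm/a
  Cl⁻ term: 0.102·542.6^0.62·exp(0.033·66+0.04·18.8) = 94.72
  sum: 53.31 + 94.72 → r_corr = 148 μm/a
Category bounds: 80…200 μm/a bracket r_corr ⇒ C5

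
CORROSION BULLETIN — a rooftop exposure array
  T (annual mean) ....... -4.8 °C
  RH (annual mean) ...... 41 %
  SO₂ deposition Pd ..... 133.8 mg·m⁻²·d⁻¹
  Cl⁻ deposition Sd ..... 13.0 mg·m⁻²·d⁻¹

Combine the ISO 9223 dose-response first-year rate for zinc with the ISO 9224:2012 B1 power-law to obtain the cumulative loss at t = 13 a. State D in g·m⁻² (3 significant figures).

D(13) = 28.0 g·m⁻²

zinc: temperature factor f = +0.038·(-14.8) = -0.5624
  sulphur-dioxide contribution → 0.4179 μm/a
  chloride contribution → 0.0697 μm/a
  ⇒ r_corr(zinc) = 0.4876 μm/a
Power-law: D(13) = r_corr · 13^0.813
  D(13) = 0.4876 × 13^0.813 = 0.4876 × 8.047 = 3.924 μm
  Mass loss = 3.924 μm × 7.14 g/cm³ = 28.02 g·m⁻²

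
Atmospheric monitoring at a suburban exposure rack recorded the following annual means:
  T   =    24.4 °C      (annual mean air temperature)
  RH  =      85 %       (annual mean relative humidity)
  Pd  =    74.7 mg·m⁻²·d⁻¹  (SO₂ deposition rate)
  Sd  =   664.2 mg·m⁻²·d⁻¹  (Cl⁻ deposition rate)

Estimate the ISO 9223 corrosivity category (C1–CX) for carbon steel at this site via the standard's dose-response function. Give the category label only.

carbon steel: T>10 °C ⇒ hinge -0.054·(24.4−10) = -0.7776
  SO₂ term: 1.77·74.7^0.52·exp(0.02·85-0.7776) = 41.95
  Sd branch = 0.102·Sd^0.62·e^(0.033·RH+0.04·T) = 251.5 μm/a
  r_corr = 41.95 + 251.5 = 293.4 μm/a
Category bounds: 200…700 μm/a bracket r_corr ⇒ CX

CX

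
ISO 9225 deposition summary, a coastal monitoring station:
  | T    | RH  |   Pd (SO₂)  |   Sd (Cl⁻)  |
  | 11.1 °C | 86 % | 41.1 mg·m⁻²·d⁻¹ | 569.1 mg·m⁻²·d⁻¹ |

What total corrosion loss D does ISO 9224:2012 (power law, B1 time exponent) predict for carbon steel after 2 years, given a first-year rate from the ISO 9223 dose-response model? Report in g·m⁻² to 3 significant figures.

carbon steel: temperature factor f = -0.054·(1.1) = -0.0594
  SO₂ term: 1.77·41.1^0.52·exp(0.02·86-0.0594) = 64.32
  Cl⁻ term: 0.102·569.1^0.62·exp(0.033·86+0.04·11.1) = 138.7
  r_corr = 64.32 + 138.7 = 203.1 μm/a
ISO 9224: D(t) = r_corr · t^b with b = 0.523 (carbon steel, B1)
  D(2) = 203.1 × 2^0.523 = 203.1 × 1.437 = 291.8 μm
  Mass loss = 291.8 μm × 7.85 g/cm³ = 2290 g·m⁻²

D(2) = 2.29e+03 g·m⁻²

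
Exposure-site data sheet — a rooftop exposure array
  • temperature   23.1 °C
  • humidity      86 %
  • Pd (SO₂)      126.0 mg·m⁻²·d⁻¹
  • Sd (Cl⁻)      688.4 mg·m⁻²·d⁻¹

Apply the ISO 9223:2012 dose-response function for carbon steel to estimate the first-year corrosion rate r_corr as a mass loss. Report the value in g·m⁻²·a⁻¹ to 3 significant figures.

carbon steel: T>10 °C ⇒ hinge -0.054·(23.1−10) = -0.7074
  sulphur-dioxide contribution → 60.25 μm/a
  chloride contribution → 252.3 μm/a
  total first-year rate 312.5 μm/a
Convert to mass loss: 312.5 μm/a × 7.85 g/cm³ = 2453 g·m⁻²·a⁻¹

r_corr = 2.45e+03 g·m⁻²·a⁻¹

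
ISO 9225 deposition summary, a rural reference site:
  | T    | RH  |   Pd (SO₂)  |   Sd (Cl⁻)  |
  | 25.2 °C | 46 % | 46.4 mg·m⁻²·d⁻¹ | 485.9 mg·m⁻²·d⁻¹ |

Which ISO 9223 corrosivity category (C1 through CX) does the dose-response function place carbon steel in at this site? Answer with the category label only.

carbon steel: f(T) = -0.054·(T−10) [T>10 °C] = -0.8208
  Pd branch = 1.77·Pd^0.52·e^(0.02·RH+f) = 14.38 μm/a
  Sd branch = 0.102·Sd^0.62·e^(0.033·RH+0.04·T) = 59.06 μm/a
  r_corr = 14.38 + 59.06 = 73.44 μm/a
Category bounds: 50…80 μm/a bracket r_corr ⇒ C4

C4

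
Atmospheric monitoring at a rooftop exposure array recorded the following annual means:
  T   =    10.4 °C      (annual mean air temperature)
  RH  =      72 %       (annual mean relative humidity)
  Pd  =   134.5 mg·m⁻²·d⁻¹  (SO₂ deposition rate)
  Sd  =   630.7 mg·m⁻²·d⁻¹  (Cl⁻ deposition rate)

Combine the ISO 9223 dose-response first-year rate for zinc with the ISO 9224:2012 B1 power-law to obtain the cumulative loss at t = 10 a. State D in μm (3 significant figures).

D(10) = 38.7 μm

zinc: T>10 °C ⇒ hinge -0.071·(10.4−10) = -0.0284
  sulphur-dioxide contribution → 2.974 μm/a
  chloride contribution → 2.972 μm/a
  ⇒ r_corr(zinc) = 5.945 μm/a
Power-law: D(10) = r_corr · 10^0.813
  D(10) = 5.945 × 10^0.813 = 5.945 × 6.501 = 38.65 μm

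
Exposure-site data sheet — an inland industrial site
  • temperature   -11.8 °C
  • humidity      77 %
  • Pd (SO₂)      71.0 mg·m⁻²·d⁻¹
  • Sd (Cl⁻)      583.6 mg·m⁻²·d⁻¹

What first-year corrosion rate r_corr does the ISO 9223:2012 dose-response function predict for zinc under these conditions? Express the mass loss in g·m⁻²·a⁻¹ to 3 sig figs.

r_corr = 12.3 g·m⁻²·a⁻¹

zinc: temperature factor f = +0.038·(-21.8) = -0.8284
  Pd branch = 0.0129·Pd^0.44·e^(0.046·RH+f) = 1.27 μm/a
  Sd branch = 0.0175·Sd^0.57·e^(0.008·RH+0.085·T) = 0.4484 μm/a
  r_corr = 1.27 + 0.4484 = 1.718 μm/a
Convert to mass loss: 1.718 μm/a × 7.14 g/cm³ = 12.27 g·m⁻²·a⁻¹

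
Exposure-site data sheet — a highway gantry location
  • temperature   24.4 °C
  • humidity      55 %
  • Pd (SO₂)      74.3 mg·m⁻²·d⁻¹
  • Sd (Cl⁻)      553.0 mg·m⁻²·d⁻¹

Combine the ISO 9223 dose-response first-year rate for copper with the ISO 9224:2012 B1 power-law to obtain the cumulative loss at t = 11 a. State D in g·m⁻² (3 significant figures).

D(11) = 65.7 g·m⁻²

copper: T>10 °C ⇒ hinge -0.080·(24.4−10) = -1.1520
  SO₂ term: 0.0053·74.3^0.26·exp(0.059·55-1.1520) = 0.1317
  Sd branch = 0.01025·Sd^0.27·e^(0.036·RH+0.049·T) = 1.35 μm/a
  sum: 0.1317 + 1.35 → r_corr = 1.482 μm/a
ISO 9224: D(t) = r_corr · t^b with b = 0.667 (copper, B1)
  D(11) = 1.482 × 11^0.667 = 1.482 × 4.95 = 7.336 μm
  Mass loss = 7.336 μm × 8.96 g/cm³ = 65.73 g·m⁻²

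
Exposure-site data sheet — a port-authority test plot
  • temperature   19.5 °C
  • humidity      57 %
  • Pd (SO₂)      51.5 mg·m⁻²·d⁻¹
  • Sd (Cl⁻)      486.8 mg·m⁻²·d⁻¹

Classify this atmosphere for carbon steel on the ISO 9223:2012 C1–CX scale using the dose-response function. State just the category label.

C5

carbon steel: T>10 °C ⇒ hinge -0.054·(19.5−10) = -0.5130
  SO₂ term: 1.77·51.5^0.52·exp(0.02·57-0.5130) = 25.73
  Cl⁻ term: 0.102·486.8^0.62·exp(0.033·57+0.04·19.5) = 67.67
  sum: 25.73 + 67.67 → r_corr = 93.4 μm/a
ISO 9223 Table 2 (carbon steel): 80 < 93.4 ≤ 200 μm/a ⇒ C5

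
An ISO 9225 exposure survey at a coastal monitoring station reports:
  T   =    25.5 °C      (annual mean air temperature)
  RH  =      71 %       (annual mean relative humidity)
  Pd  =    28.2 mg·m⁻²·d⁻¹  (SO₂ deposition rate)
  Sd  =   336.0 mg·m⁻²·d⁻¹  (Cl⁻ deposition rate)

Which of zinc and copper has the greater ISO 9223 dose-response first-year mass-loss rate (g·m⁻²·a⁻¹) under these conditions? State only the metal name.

zinc: temperature factor f = -0.071·(15.5) = -1.1005
  Pd branch = 0.0129·Pd^0.44·e^(0.046·RH+f) = 0.4888 μm/a
  Cl⁻ term: 0.0175·336.0^0.57·exp(0.008·71+0.085·25.5) = 7.431
  sum: 0.4888 + 7.431 → r_corr = 7.92 μm/a
  mass loss = 7.92 μm/a × 7.14 g/cm³ = 56.55 g·m⁻²·a⁻¹
copper: T>10 °C ⇒ hinge -0.080·(25.5−10) = -1.2400
  Pd branch = 0.0053·Pd^0.26·e^(0.059·RH+f) = 0.241 μm/a
  Sd branch = 0.01025·Sd^0.27·e^(0.036·RH+0.049·T) = 2.216 μm/a
  r_corr = 0.241 + 2.216 = 2.457 μm/a
  mass loss = 2.457 μm/a × 8.96 g/cm³ = 22.01 g·m⁻²·a⁻¹
Ordering by g·m⁻²·a⁻¹: zinc (56.5) > copper (22)

zinc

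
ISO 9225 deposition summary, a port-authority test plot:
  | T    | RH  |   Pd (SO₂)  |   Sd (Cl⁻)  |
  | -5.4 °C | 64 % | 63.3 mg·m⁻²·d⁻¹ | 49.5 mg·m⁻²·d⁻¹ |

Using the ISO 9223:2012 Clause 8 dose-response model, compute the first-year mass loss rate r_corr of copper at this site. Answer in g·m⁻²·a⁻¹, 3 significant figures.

r_corr = 2.90 g·m⁻²·a⁻¹

copper: f(T) = +0.126·(T−10) [T≤10 °C] = -1.9404
  SO₂ term: 0.0053·63.3^0.26·exp(0.059·64-1.9404) = 0.09769
  Sd branch = 0.01025·Sd^0.27·e^(0.036·RH+0.049·T) = 0.2259 μm/a
  sum: 0.09769 + 0.2259 → r_corr = 0.3236 μm/a
Convert to mass loss: 0.3236 μm/a × 8.96 g/cm³ = 2.9 g·m⁻²·a⁻¹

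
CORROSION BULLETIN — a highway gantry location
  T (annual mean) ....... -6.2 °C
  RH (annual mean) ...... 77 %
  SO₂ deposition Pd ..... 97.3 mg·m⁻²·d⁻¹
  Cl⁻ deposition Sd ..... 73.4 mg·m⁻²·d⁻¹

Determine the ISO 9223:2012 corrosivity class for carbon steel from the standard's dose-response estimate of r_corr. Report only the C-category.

C2

carbon steel: temperature factor f = +0.150·(-16.2) = -2.4300
  SO₂ term: 1.77·97.3^0.52·exp(0.02·77-2.4300) = 7.857
  Sd branch = 0.102·Sd^0.62·e^(0.033·RH+0.04·T) = 14.49 μm/a
  r_corr = 7.857 + 14.49 = 22.35 μm/a
22.4 μm/a falls in (1.3, 25] for carbon steel → category C2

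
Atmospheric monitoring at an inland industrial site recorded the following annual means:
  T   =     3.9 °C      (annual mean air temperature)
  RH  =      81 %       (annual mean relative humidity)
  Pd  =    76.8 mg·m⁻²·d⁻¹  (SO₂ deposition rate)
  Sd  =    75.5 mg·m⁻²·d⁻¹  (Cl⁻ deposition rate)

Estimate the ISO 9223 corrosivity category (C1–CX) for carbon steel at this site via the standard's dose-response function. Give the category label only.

carbon steel: temperature factor f = +0.150·(-6.1) = -0.9150
  sulphur-dioxide contribution → 34.24 μm/a
  chloride contribution → 25.21 μm/a
  total first-year rate 59.45 μm/a
59.4 μm/a falls in (50, 80] for carbon steel → category C4

C4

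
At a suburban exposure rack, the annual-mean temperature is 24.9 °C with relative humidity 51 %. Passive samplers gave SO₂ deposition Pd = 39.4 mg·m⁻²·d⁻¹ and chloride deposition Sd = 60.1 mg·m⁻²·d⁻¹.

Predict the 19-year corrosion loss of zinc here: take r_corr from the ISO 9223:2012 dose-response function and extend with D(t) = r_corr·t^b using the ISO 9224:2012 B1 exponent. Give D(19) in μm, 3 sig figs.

zinc: f(T) = -0.071·(T−10) [T>10 °C] = -1.0579
  Pd branch = 0.0129·Pd^0.44·e^(0.046·RH+f) = 0.2355 μm/a
  Cl⁻ term: 0.0175·60.1^0.57·exp(0.008·51+0.085·24.9) = 2.256
  sum: 0.2355 + 2.256 → r_corr = 2.492 μm/a
Long-term exponent b (ISO 9224 Table 2, B1) = 0.813
  D(19) = 2.492 × 19^0.813 = 2.492 × 10.96 = 27.3 μm

D(19) = 27.3 μm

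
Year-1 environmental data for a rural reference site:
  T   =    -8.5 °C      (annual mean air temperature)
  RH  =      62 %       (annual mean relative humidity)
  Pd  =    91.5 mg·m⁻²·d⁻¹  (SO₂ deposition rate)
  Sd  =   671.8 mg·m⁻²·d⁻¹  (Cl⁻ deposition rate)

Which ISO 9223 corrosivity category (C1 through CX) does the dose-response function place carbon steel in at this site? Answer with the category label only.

carbon steel: f(T) = +0.150·(T−10) [T≤10 °C] = -2.7750
  SO₂ term: 1.77·91.5^0.52·exp(0.02·62-2.7750) = 3.993
  Cl⁻ term: 0.102·671.8^0.62·exp(0.033·62+0.04·-8.5) = 31.8
  r_corr = 3.993 + 31.8 = 35.79 μm/a
35.8 μm/a falls in (25, 50] for carbon steel → category C3

C3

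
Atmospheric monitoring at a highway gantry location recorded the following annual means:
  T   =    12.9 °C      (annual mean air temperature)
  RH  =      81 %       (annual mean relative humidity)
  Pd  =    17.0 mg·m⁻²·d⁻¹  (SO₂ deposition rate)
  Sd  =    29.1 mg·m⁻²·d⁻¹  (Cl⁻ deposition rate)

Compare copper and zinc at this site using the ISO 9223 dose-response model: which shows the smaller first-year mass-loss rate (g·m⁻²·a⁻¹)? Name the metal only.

zinc

copper: temperature factor f = -0.080·(2.9) = -0.2320
  sulphur-dioxide contribution → 1.045 μm/a
  chloride contribution → 0.8849 μm/a
  ⇒ r_corr(copper) = 1.929 μm/a
  mass loss = 1.929 μm/a × 8.96 g/cm³ = 17.29 g·m⁻²·a⁻¹
zinc: f(T) = -0.071·(T−10) [T>10 °C] = -0.2059
  sulphur-dioxide contribution → 1.516 μm/a
  chloride contribution → 0.684 μm/a
  ⇒ r_corr(zinc) = 2.2 μm/a
  mass loss = 2.2 μm/a × 7.14 g/cm³ = 15.71 g·m⁻²·a⁻¹
Ordering by g·m⁻²·a⁻¹: copper (17.3) > zinc (15.7)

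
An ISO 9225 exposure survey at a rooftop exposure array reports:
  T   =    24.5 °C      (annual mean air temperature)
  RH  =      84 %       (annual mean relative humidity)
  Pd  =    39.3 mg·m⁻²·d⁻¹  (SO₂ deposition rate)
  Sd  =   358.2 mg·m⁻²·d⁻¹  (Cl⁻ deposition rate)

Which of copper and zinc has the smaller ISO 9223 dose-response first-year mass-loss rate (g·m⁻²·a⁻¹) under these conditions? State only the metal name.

copper: T>10 °C ⇒ hinge -0.080·(24.5−10) = -1.1600
  Pd branch = 0.0053·Pd^0.26·e^(0.059·RH+f) = 0.6129 μm/a
  Sd branch = 0.01025·Sd^0.27·e^(0.036·RH+0.049·T) = 3.428 μm/a
  r_corr = 0.6129 + 3.428 = 4.041 μm/a
  mass loss = 4.041 μm/a × 8.96 g/cm³ = 36.2 g·m⁻²·a⁻¹
zinc: temperature factor f = -0.071·(14.5) = -1.0295
  Pd branch = 0.0129·Pd^0.44·e^(0.046·RH+f) = 1.104 μm/a
  Cl⁻ term: 0.0175·358.2^0.57·exp(0.008·84+0.085·24.5) = 7.855
  r_corr = 1.104 + 7.855 = 8.96 μm/a
  mass loss = 8.96 μm/a × 7.14 g/cm³ = 63.97 g·m⁻²·a⁻¹
Ordering by g·m⁻²·a⁻¹: zinc (64) > copper (36.2)

copper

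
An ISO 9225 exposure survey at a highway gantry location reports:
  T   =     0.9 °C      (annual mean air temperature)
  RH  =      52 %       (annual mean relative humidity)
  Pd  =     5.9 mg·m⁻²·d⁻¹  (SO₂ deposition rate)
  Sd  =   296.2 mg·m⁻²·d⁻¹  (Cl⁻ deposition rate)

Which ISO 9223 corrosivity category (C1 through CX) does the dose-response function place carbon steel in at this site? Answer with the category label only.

C2

carbon steel: T≤10 °C ⇒ hinge +0.150·(0.9−10) = -1.3650
  SO₂ term: 1.77·5.9^0.52·exp(0.02·52-1.3650) = 3.219
  Sd branch = 0.102·Sd^0.62·e^(0.033·RH+0.04·T) = 20.04 μm/a
  r_corr = 3.219 + 20.04 = 23.26 μm/a
ISO 9223 Table 2 (carbon steel): 1.3 < 23.3 ≤ 25 μm/a ⇒ C2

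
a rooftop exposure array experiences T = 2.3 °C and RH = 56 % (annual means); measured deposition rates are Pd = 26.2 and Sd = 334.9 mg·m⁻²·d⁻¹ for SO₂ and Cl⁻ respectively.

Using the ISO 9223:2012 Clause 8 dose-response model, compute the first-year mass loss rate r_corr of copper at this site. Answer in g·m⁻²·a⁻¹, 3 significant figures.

copper: temperature factor f = +0.126·(-7.7) = -0.9702
  sulphur-dioxide contribution → 0.1278 μm/a
  chloride contribution → 0.4139 μm/a
  total first-year rate 0.5418 μm/a
Convert to mass loss: 0.5418 μm/a × 8.96 g/cm³ = 4.854 g·m⁻²·a⁻¹

r_corr = 4.85 g·m⁻²·a⁻¹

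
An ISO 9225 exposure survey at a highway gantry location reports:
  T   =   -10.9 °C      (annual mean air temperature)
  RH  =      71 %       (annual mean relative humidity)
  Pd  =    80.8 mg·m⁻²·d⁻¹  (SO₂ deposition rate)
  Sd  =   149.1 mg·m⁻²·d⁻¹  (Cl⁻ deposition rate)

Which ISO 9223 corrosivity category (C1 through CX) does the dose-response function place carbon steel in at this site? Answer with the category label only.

C2

carbon steel: f(T) = +0.150·(T−10) [T≤10 °C] = -3.1350
  sulphur-dioxide contribution → 3.126 μm/a
  chloride contribution → 15.29 μm/a
  total first-year rate 18.41 μm/a
18.4 μm/a falls in (1.3, 25] for carbon steel → category C2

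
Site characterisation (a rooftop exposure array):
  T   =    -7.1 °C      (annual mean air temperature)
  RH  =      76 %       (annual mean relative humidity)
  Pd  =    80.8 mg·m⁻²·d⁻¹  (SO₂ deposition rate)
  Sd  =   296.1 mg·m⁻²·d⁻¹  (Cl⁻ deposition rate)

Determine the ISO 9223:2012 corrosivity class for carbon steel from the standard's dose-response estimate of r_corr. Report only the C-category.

carbon steel: temperature factor f = +0.150·(-17.1) = -2.5650
  SO₂ term: 1.77·80.8^0.52·exp(0.02·76-2.5650) = 6.109
  Sd branch = 0.102·Sd^0.62·e^(0.033·RH+0.04·T) = 32.12 μm/a
  r_corr = 6.109 + 32.12 = 38.23 μm/a
38.2 μm/a falls in (25, 50] for carbon steel → category C3

C3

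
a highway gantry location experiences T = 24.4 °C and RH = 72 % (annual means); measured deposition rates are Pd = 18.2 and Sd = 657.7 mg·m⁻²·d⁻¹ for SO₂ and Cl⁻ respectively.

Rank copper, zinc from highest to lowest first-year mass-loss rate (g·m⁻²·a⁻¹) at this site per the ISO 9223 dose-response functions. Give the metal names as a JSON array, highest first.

["zinc", "copper"]

copper: temperature factor f = -0.080·(14.4) = -1.1520
  SO₂ term: 0.0053·18.2^0.26·exp(0.059·72-1.1520) = 0.2492
  Sd branch = 0.01025·Sd^0.27·e^(0.036·RH+0.049·T) = 2.609 μm/a
  r_corr = 0.2492 + 2.609 = 2.858 μm/a
  mass loss = 2.858 μm/a × 8.96 g/cm³ = 25.61 g·m⁻²·a⁻¹
zinc: temperature factor f = -0.071·(14.4) = -1.0224
  Pd branch = 0.0129·Pd^0.44·e^(0.046·RH+f) = 0.4564 μm/a
  Cl⁻ term: 0.0175·657.7^0.57·exp(0.008·72+0.085·24.4) = 10
  r_corr = 0.4564 + 10 = 10.46 μm/a
  mass loss = 10.46 μm/a × 7.14 g/cm³ = 74.69 g·m⁻²·a⁻¹
Ordering by g·m⁻²·a⁻¹: zinc (74.7) > copper (25.6)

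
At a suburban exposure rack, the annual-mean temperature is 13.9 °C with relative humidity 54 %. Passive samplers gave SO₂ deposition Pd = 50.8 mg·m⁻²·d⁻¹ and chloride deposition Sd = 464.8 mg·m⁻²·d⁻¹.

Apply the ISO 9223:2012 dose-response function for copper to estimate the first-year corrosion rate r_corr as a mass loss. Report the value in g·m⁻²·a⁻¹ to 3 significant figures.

r_corr = 8.99 g·m⁻²·a⁻¹

copper: T>10 °C ⇒ hinge -0.080·(13.9−10) = -0.3120
  SO₂ term: 0.0053·50.8^0.26·exp(0.059·54-0.3120) = 0.2606
  Sd branch = 0.01025·Sd^0.27·e^(0.036·RH+0.049·T) = 0.7429 μm/a
  sum: 0.2606 + 0.7429 → r_corr = 1.004 μm/a
Convert to mass loss: 1.004 μm/a × 8.96 g/cm³ = 8.992 g·m⁻²·a⁻¹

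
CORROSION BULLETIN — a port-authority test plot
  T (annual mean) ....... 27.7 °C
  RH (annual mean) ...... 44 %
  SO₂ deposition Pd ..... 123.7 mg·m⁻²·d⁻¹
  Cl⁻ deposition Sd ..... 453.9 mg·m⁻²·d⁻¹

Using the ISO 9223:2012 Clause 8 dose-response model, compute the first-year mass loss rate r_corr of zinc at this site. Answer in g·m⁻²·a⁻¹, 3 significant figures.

r_corr = 62.8 g·m⁻²·a⁻¹

zinc: temperature factor f = -0.071·(17.7) = -1.2567
  sulphur-dioxide contribution → 0.2315 μm/a
  chloride contribution → 8.569 μm/a
  total first-year rate 8.8 μm/a
Convert to mass loss: 8.8 μm/a × 7.14 g/cm³ = 62.83 g·m⁻²·a⁻¹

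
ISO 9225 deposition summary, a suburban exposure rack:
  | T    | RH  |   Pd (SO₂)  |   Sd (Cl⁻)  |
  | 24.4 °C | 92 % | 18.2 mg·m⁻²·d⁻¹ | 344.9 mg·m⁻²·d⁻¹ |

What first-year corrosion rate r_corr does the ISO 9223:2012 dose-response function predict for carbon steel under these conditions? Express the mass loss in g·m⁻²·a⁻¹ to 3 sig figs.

carbon steel: f(T) = -0.054·(T−10) [T>10 °C] = -0.7776
  Pd branch = 1.77·Pd^0.52·e^(0.02·RH+f) = 23.15 μm/a
  Cl⁻ term: 0.102·344.9^0.62·exp(0.033·92+0.04·24.4) = 211
  r_corr = 23.15 + 211 = 234.2 μm/a
Convert to mass loss: 234.2 μm/a × 7.85 g/cm³ = 1838 g·m⁻²·a⁻¹

r_corr = 1.84e+03 g·m⁻²·a⁻¹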